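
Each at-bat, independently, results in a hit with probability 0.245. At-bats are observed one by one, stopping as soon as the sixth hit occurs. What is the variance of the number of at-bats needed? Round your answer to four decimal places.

75.4686

Y = total at-bats until the sixth success; negative binomial with r=6, p=0.245.
Var(Y) = r(1−p)/p² = 6·0.755 / 0.245² = 75.468555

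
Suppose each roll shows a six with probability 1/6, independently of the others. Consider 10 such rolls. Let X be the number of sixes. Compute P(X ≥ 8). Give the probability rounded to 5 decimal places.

X ~ Binomial(10, 0.166667); P(X ≥ 8) = Σ C(10,k) p^k (1−p)^(10−k) over k:
  k=8: C(10,8)·0.166667^8·0.833333^2 = 0.0000186
  k=9: C(10,9)·0.166667^9·0.833333^1 = 0.0000008
  k=10: C(10,10)·0.166667^10·0.833333^0 = 0.0000000
Total = 0.0000194

0.00002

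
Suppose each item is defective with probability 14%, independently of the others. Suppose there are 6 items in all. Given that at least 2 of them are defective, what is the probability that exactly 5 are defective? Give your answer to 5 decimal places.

X ~ Binomial(6, 0.14). Want P(X=5 | X≥2) = P(X=5) / P(X≥2).
P(X=5) = C(6,5)·0.14^5·0.86^1 = 0.0002775
P(X≥2) = 1 − 0.4045672 − 0.3951587 = 0.2002741
Ratio = 0.0002775 / 0.2002741 = 0.0013857

0.00139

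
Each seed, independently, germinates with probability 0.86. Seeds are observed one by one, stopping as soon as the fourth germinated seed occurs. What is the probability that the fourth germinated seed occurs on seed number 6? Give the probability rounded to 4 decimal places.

0.1072

Y = trial on which the fourth success occurs; negative binomial, r=4, p=0.86.
P(Y=6) = C(5,3) · p^4 · (1−p)^2
= 10 · 0.54701 · 0.0196 = 0.107214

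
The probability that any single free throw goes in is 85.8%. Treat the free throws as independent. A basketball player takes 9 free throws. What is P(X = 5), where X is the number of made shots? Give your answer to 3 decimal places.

X ~ Binomial(n=9, p=0.858).
P(X=5) = C(9,5) · p^5 · (1−p)^4
= 126 · 0.46498 · 0.00040659 = 0.02382

0.024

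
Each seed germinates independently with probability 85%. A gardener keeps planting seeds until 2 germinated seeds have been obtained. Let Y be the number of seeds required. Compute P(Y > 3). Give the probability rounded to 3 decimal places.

Needing more than 3 seeds ⇔ fewer than 2 successes in the first 3. With X ~ Binomial(3, 0.85), P(Y > 3) = P(X ≤ 1).
  k=0: C(3,0)·0.85^0·0.15^3 = 0.00337
  k=1: C(3,1)·0.85^1·0.15^2 = 0.05738
P(X ≤ 1) = 0.06075

0.061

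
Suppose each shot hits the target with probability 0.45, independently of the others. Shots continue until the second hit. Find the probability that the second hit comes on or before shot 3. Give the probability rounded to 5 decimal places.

0.42525

Finishing within 3 shots ⇔ at least 2 successes in the first 3. With X ~ Binomial(3, 0.45), P(Y ≤ 3) = 1 − P(X ≤ 1).
  k=0: C(3,0)·0.45^0·0.55^3 = 0.1663750
  k=1: C(3,1)·0.45^1·0.55^2 = 0.4083750
1 − 0.5747500 = 0.4252500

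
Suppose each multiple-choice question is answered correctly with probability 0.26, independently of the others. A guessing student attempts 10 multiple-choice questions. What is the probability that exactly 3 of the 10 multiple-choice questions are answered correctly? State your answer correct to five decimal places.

0.25629

X ~ Binomial(n=10, p=0.26).
P(X=3) = C(10,3) · p^3 · (1−p)^7
= 120 · 0.017576 · 0.12151 = 0.2562851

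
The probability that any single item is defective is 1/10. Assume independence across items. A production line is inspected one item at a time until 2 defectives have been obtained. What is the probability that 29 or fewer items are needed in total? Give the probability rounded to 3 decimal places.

Finishing within 29 items ⇔ at least 2 successes in the first 29. With X ~ Binomial(29, 0.10), P(Y ≤ 29) = 1 − P(X ≤ 1).
  k=0: C(29,0)·0.10^0·0.90^29 = 0.04710
  k=1: C(29,1)·0.10^1·0.90^28 = 0.15177
1 − 0.19887 = 0.80113

0.801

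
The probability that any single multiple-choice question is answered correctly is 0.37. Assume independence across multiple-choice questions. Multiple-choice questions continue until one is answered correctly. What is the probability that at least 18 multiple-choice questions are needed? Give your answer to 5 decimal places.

0.00039

Y = number of multiple-choice questions to the first success; geometric, p = 0.37.
P(Y > 17) = P(first 17 all fail) = (1−p)^17 = 0.0003880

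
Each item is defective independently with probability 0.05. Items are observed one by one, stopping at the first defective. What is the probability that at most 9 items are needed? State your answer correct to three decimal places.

0.370

Y = number of items to the first success; geometric, p = 0.05.
P(Y ≤ 9) = 1 − (1−p)^9 = 1 − 0.63025 = 0.36975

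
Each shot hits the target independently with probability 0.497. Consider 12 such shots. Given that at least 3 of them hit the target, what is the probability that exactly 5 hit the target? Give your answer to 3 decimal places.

X ~ Binomial(12, 0.497). Want P(X=5 | X≥3) = P(X=5) / P(X≥3).
P(X=5) = C(12,5)·0.497^5·0.503^7 = 0.19565
P(X≥3) = 1 − 0.00026 − 0.00311 − 0.01690 = 0.97973
Ratio = 0.19565 / 0.97973 = 0.19970

0.200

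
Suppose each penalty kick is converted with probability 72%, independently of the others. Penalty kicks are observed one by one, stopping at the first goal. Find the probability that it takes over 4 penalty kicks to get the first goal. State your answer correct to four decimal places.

Y = number of penalty kicks to the first success; geometric, p = 0.72.
P(Y > 4) = P(first 4 all fail) = (1−p)^4 = 0.006147

0.0061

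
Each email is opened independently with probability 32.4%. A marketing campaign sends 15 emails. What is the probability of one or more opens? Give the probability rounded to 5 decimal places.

0.99719

P(at least one) = 1 − P(none) = 1 − (1 − 0.324)^15
= 1 − 0.0028132 = 0.9971868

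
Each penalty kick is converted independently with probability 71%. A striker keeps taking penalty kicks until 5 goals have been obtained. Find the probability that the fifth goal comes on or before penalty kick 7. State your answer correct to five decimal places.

0.66964

Finishing within 7 penalty kicks ⇔ at least 5 successes in the first 7. With X ~ Binomial(7, 0.71), P(Y ≤ 7) = 1 − P(X ≤ 4).
  k=0: C(7,0)·0.71^0·0.29^7 = 0.0001725
  k=1: C(7,1)·0.71^1·0.29^6 = 0.0029563
  k=2: C(7,2)·0.71^2·0.29^5 = 0.0217133
  k=3: C(7,3)·0.71^3·0.29^4 = 0.0886003
  k=4: C(7,4)·0.71^4·0.29^3 = 0.2169179
1 − 0.3303603 = 0.6696397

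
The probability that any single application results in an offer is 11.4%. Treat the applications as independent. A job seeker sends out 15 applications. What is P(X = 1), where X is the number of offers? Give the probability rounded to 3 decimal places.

0.314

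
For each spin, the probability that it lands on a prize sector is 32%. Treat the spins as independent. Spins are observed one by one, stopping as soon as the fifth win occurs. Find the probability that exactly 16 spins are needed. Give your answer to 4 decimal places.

Y = trial on which the fifth success occurs; negative binomial, r=5, p=0.32.
P(Y=16) = C(15,4) · p^5 · (1−p)^11
= 1365 · 0.0033554 · 0.014375 = 0.065839

0.0658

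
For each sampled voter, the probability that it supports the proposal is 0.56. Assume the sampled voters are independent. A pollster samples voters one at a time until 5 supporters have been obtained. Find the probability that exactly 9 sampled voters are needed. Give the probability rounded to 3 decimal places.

0.144

Y = trial on which the fifth success occurs; negative binomial, r=5, p=0.56.
P(Y=9) = C(8,4) · p^5 · (1−p)^4
= 70 · 0.055073 · 0.037481 = 0.14449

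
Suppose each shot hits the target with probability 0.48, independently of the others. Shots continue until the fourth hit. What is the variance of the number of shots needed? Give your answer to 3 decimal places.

9.028

Y = total shots until the fourth success; negative binomial with r=4, p=0.48.
Var(Y) = r(1−p)/p² = 4·0.52 / 0.48² = 9.02778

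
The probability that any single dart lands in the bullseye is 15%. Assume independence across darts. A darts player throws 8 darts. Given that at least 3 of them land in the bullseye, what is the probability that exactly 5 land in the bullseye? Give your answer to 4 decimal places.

X ~ Binomial(8, 0.15). Want P(X=5 | X≥3) = P(X=5) / P(X≥3).
P(X=5) = C(8,5)·0.15^5·0.85^3 = 0.002612
P(X≥3) = 1 − 0.272491 − 0.384693 − 0.237604 = 0.105213
Ratio = 0.002612 / 0.105213 = 0.024822

0.0248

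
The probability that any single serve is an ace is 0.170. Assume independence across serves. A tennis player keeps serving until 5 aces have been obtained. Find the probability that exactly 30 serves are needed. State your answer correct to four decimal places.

Y = trial on which the fifth success occurs; negative binomial, r=5, p=0.17.
P(Y=30) = C(29,4) · p^5 · (1−p)^25
= 23751 · 0.00014199 · 0.0094831 = 0.031980

0.0320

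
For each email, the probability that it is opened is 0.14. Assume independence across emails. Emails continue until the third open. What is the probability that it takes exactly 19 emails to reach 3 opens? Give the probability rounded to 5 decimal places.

Y = trial on which the third success occurs; negative binomial, r=3, p=0.14.
P(Y=19) = C(18,2) · p^3 · (1−p)^16
= 153 · 0.002744 · 0.089531 = 0.0375881

0.03759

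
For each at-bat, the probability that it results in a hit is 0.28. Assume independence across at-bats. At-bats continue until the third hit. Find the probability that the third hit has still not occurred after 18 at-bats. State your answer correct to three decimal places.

0.084

Needing more than 18 at-bats ⇔ fewer than 3 successes in the first 18. With X ~ Binomial(18, 0.28), P(Y > 18) = P(X ≤ 2).
  k=0: C(18,0)·0.28^0·0.72^18 = 0.00270
  k=1: C(18,1)·0.28^1·0.72^17 = 0.01893
  k=2: C(18,2)·0.28^2·0.72^16 = 0.06256
P(X ≤ 2) = 0.08420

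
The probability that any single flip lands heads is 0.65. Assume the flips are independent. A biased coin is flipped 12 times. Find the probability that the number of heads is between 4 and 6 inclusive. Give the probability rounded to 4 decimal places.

0.2071

X ~ Binomial(12, 0.65); P(4 ≤ X ≤ 6) = Σ C(12,k) p^k (1−p)^(12−k) over k:
  k=4: C(12,4)·0.65^4·0.35^8 = 0.019898
  k=5: C(12,5)·0.65^5·0.35^7 = 0.059125
  k=6: C(12,6)·0.65^6·0.35^6 = 0.128103
Total = 0.207126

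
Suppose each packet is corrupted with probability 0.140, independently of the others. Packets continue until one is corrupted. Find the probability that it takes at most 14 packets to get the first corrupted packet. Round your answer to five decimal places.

Y = number of packets to the first success; geometric, p = 0.14.
P(Y ≤ 14) = 1 − (1−p)^14 = 1 − 0.1210538 = 0.8789462

0.87895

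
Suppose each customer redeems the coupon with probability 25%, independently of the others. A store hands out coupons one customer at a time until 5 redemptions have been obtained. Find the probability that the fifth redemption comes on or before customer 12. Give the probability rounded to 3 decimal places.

Finishing within 12 customers ⇔ at least 5 successes in the first 12. With X ~ Binomial(12, 0.25), P(Y ≤ 12) = 1 − P(X ≤ 4).
  k=0: C(12,0)·0.25^0·0.75^12 = 0.03168
  k=1: C(12,1)·0.25^1·0.75^11 = 0.12671
  k=2: C(12,2)·0.25^2·0.75^10 = 0.23229
  k=3: C(12,3)·0.25^3·0.75^9 = 0.25810
  k=4: C(12,4)·0.25^4·0.75^8 = 0.19358
1 − 0.84236 = 0.15764

0.158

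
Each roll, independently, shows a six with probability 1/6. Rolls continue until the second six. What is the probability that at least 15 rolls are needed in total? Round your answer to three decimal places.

Needing more than 14 rolls ⇔ fewer than 2 successes in the first 14. With X ~ Binomial(14, 0.166667), P(Y > 14) = P(X ≤ 1).
  k=0: C(14,0)·0.166667^0·0.833333^14 = 0.07789
  k=1: C(14,1)·0.166667^1·0.833333^13 = 0.21808
P(X ≤ 1) = 0.29597

0.296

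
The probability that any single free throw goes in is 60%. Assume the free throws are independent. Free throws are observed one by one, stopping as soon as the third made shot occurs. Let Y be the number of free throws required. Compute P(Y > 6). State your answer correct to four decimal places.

Needing more than 6 free throws ⇔ fewer than 3 successes in the first 6. With X ~ Binomial(6, 0.60), P(Y > 6) = P(X ≤ 2).
  k=0: C(6,0)·0.60^0·0.40^6 = 0.004096
  k=1: C(6,1)·0.60^1·0.40^5 = 0.036864
  k=2: C(6,2)·0.60^2·0.40^4 = 0.138240
P(X ≤ 2) = 0.179200

0.1792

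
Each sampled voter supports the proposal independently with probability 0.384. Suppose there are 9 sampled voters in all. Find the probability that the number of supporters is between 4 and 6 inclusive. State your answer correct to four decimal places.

0.4574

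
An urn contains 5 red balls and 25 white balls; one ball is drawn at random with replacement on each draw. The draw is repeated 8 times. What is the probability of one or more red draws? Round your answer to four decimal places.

0.7674

P(at least one) = 1 − P(none) = 1 − (1 − 0.166667)^8
= 1 − 0.232568 = 0.767432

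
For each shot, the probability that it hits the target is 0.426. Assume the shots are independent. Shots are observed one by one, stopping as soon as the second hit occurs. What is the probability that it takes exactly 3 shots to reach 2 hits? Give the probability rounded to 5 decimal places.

0.20833

Y = trial on which the second success occurs; negative binomial, r=2, p=0.426.
P(Y=3) = C(2,1) · p^2 · (1−p)^1
= 2 · 0.18148 · 0.574 = 0.2083344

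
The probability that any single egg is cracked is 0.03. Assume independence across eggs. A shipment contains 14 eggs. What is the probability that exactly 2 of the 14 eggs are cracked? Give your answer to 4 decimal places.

X ~ Binomial(n=14, p=0.03).
P(X=2) = C(14,2) · p^2 · (1−p)^12
= 91 · 0.0009 · 0.69384 = 0.056826

0.0568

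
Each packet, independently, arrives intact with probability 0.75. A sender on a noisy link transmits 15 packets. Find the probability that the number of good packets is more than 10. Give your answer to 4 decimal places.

X ~ Binomial(15, 0.75); P(X ≥ 11) = Σ C(15,k) p^k (1−p)^(15−k) over k:
  k=11: C(15,11)·0.75^11·0.25^4 = 0.225199
  k=12: C(15,12)·0.75^12·0.25^3 = 0.225199
  k=13: C(15,13)·0.75^13·0.25^2 = 0.155907
  k=14: C(15,14)·0.75^14·0.25^1 = 0.066817
  k=15: C(15,15)·0.75^15·0.25^0 = 0.013363
Total = 0.686486

0.6865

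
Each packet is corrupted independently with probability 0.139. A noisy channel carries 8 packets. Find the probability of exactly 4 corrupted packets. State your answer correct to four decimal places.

X ~ Binomial(n=8, p=0.139).
P(X=4) = C(8,4) · p^4 · (1−p)^4
= 70 · 0.0003733 · 0.54956 = 0.014361

0.0144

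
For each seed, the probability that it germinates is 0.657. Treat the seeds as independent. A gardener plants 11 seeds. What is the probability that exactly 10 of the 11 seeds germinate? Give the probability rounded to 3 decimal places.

X ~ Binomial(n=11, p=0.657).
P(X=10) = C(11,10) · p^10 · (1−p)^1
= 11 · 0.014985 · 0.343 = 0.05654

0.057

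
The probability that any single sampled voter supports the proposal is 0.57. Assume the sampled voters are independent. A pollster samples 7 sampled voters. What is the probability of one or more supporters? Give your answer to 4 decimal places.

0.9973

P(at least one) = 1 − P(none) = 1 − (1 − 0.57)^7
= 1 − 0.002718 = 0.997282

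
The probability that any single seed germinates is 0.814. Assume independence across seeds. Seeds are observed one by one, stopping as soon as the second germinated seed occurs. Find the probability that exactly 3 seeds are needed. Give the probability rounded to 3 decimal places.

Y = trial on which the second success occurs; negative binomial, r=2, p=0.814.
P(Y=3) = C(2,1) · p^2 · (1−p)^1
= 2 · 0.6626 · 0.186 = 0.24649

0.246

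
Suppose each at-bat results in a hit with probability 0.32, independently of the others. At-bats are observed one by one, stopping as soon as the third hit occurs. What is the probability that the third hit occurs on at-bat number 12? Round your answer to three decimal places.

0.056

Y = trial on which the third success occurs; negative binomial, r=3, p=0.32.
P(Y=12) = C(11,2) · p^3 · (1−p)^9
= 55 · 0.032768 · 0.031087 = 0.05603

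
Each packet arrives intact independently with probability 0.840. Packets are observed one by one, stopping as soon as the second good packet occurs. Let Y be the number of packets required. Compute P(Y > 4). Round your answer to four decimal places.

0.0144

Needing more than 4 packets ⇔ fewer than 2 successes in the first 4. With X ~ Binomial(4, 0.84), P(Y > 4) = P(X ≤ 1).
  k=0: C(4,0)·0.84^0·0.16^4 = 0.000655
  k=1: C(4,1)·0.84^1·0.16^3 = 0.013763
P(X ≤ 1) = 0.014418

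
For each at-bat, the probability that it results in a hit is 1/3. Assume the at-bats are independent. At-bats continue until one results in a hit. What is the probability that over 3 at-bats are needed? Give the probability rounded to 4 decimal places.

Y = number of at-bats to the first success; geometric, p = 0.333333.
P(Y > 3) = P(first 3 all fail) = (1−p)^3 = 0.296296

0.2963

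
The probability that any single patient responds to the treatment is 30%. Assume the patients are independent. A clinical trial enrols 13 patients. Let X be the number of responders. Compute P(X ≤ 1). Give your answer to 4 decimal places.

0.0637

X ~ Binomial(13, 0.30); P(X ≤ 1) = Σ C(13,k) p^k (1−p)^(13−k) over k:
  k=0: C(13,0)·0.30^0·0.70^13 = 0.009689
  k=1: C(13,1)·0.30^1·0.70^12 = 0.053981
Total = 0.063670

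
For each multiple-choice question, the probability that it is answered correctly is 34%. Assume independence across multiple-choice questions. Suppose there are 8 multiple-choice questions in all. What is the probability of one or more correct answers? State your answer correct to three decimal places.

P(at least one) = 1 − P(none) = 1 − (1 − 0.34)^8
= 1 − 0.03600 = 0.96400

0.964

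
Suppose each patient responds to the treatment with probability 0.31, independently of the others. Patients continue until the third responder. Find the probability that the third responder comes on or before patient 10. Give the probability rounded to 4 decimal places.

0.6434

Finishing within 10 patients ⇔ at least 3 successes in the first 10. With X ~ Binomial(10, 0.31), P(Y ≤ 10) = 1 − P(X ≤ 2).
  k=0: C(10,0)·0.31^0·0.69^10 = 0.024462
  k=1: C(10,1)·0.31^1·0.69^9 = 0.109901
  k=2: C(10,2)·0.31^2·0.69^8 = 0.222192
1 − 0.356556 = 0.643444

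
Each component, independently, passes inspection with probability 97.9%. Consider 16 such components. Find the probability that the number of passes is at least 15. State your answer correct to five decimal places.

0.95646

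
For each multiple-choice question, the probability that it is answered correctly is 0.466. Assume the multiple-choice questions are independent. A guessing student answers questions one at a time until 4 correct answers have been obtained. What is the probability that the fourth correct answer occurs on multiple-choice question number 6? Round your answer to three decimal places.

0.134

Y = trial on which the fourth success occurs; negative binomial, r=4, p=0.466.
P(Y=6) = C(5,3) · p^4 · (1−p)^2
= 10 · 0.047157 · 0.28516 = 0.13447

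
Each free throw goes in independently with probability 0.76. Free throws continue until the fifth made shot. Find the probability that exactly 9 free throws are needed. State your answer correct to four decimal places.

0.0589

Y = trial on which the fifth success occurs; negative binomial, r=5, p=0.76.
P(Y=9) = C(8,4) · p^5 · (1−p)^4
= 70 · 0.25355 · 0.0033178 = 0.058886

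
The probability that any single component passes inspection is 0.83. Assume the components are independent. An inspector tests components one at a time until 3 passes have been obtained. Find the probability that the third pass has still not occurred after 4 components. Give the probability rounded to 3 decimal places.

Needing more than 4 components ⇔ fewer than 3 successes in the first 4. With X ~ Binomial(4, 0.83), P(Y > 4) = P(X ≤ 2).
  k=0: C(4,0)·0.83^0·0.17^4 = 0.00084
  k=1: C(4,1)·0.83^1·0.17^3 = 0.01631
  k=2: C(4,2)·0.83^2·0.17^2 = 0.11946
P(X ≤ 2) = 0.13660

0.137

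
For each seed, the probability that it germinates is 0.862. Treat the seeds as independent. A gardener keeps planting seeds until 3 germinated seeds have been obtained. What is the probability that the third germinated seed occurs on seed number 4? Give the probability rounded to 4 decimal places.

Y = trial on which the third success occurs; negative binomial, r=3, p=0.862.
P(Y=4) = C(3,2) · p^3 · (1−p)^1
= 3 · 0.6405 · 0.138 = 0.265169

0.2652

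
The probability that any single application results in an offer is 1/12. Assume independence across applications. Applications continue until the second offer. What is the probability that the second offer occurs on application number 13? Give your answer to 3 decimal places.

Y = trial on which the second success occurs; negative binomial, r=2, p=0.083333.
P(Y=13) = C(12,1) · p^2 · (1−p)^11
= 12 · 0.0069444 · 0.384 = 0.03200

0.032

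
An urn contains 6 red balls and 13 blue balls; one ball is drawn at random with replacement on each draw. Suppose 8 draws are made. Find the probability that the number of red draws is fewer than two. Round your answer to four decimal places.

0.2254

X ~ Binomial(8, 0.315789); P(X ≤ 1) = Σ C(8,k) p^k (1−p)^(8−k) over k:
  k=0: C(8,0)·0.315789^0·0.684211^8 = 0.048031
  k=1: C(8,1)·0.315789^1·0.684211^7 = 0.177344
Total = 0.225374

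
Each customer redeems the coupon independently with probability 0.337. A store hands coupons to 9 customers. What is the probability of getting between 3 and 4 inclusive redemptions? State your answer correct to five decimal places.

X ~ Binomial(9, 0.337); P(3 ≤ X ≤ 4) = Σ C(9,k) p^k (1−p)^(9−k) over k:
  k=3: C(9,3)·0.337^3·0.663^6 = 0.2730550
  k=4: C(9,4)·0.337^4·0.663^5 = 0.2081890
Total = 0.4812440

0.48124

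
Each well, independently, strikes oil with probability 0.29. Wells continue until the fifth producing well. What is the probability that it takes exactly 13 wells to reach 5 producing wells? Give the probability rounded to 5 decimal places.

Y = trial on which the fifth success occurs; negative binomial, r=5, p=0.29.
P(Y=13) = C(12,4) · p^5 · (1−p)^8
= 495 · 0.0020511 · 0.064575 = 0.0655635

0.06556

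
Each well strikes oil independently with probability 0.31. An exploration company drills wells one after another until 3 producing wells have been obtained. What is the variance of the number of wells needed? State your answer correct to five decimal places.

Y = total wells until the third success; negative binomial with r=3, p=0.31.
Var(Y) = r(1−p)/p² = 3·0.69 / 0.31² = 21.5400624

21.54006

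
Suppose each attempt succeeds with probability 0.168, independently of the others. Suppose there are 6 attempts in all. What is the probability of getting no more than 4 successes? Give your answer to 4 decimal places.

0.9993

X ~ Binomial(6, 0.168); P(X ≤ 4) = Σ C(6,k) p^k (1−p)^(6−k) over k:
  k=0: C(6,0)·0.168^0·0.832^6 = 0.331696
  k=1: C(6,1)·0.168^1·0.832^5 = 0.401862
  k=2: C(6,2)·0.168^2·0.832^4 = 0.202863
  k=3: C(6,3)·0.168^3·0.832^3 = 0.054617
  k=4: C(6,4)·0.168^4·0.832^2 = 0.008271
Total = 0.999309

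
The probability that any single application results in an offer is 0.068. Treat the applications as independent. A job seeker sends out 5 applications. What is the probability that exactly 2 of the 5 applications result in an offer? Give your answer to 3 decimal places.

0.037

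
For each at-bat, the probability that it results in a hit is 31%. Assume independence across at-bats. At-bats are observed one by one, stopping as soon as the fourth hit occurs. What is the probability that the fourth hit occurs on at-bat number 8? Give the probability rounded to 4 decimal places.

Y = trial on which the fourth success occurs; negative binomial, r=4, p=0.31.
P(Y=8) = C(7,3) · p^4 · (1−p)^4
= 35 · 0.0092352 · 0.22667 = 0.073267

0.0733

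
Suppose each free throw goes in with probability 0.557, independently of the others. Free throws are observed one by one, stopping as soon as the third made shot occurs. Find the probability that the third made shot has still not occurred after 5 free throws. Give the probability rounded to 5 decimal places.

0.39405

Needing more than 5 free throws ⇔ fewer than 3 successes in the first 5. With X ~ Binomial(5, 0.557), P(Y > 5) = P(X ≤ 2).
  k=0: C(5,0)·0.557^0·0.443^5 = 0.0170616
  k=1: C(5,1)·0.557^1·0.443^4 = 0.1072606
  k=2: C(5,2)·0.557^2·0.443^3 = 0.2697252
P(X ≤ 2) = 0.3940474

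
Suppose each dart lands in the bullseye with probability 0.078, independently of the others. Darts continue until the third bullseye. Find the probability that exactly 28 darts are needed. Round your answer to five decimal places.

0.02187

Y = trial on which the third success occurs; negative binomial, r=3, p=0.078.
P(Y=28) = C(27,2) · p^3 · (1−p)^25
= 351 · 0.00047455 · 0.1313 = 0.0218708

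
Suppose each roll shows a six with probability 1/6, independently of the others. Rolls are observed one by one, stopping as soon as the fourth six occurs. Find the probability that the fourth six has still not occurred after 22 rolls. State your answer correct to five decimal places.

Needing more than 22 rolls ⇔ fewer than 4 successes in the first 22. With X ~ Binomial(22, 0.166667), P(Y > 22) = P(X ≤ 3).
  k=0: C(22,0)·0.166667^0·0.833333^22 = 0.0181139
  k=1: C(22,1)·0.166667^1·0.833333^21 = 0.0797013
  k=2: C(22,2)·0.166667^2·0.833333^20 = 0.1673727
  k=3: C(22,3)·0.166667^3·0.833333^19 = 0.2231636
P(X ≤ 3) = 0.4883514

0.48835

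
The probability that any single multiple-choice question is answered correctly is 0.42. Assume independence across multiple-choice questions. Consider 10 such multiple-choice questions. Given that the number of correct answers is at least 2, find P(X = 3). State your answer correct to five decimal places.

X ~ Binomial(10, 0.42). Want P(X=3 | X≥2) = P(X=3) / P(X≥2).
P(X=3) = C(10,3)·0.42^3·0.58^7 = 0.1963022
P(X≥2) = 1 − 0.0043080 − 0.0311962 = 0.9644958
Ratio = 0.1963022 / 0.9644958 = 0.2035283

0.20353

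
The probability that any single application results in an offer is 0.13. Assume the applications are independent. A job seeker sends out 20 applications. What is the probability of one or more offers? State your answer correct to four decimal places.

P(at least one) = 1 − P(none) = 1 − (1 − 0.13)^20
= 1 − 0.061714 = 0.938286

0.9383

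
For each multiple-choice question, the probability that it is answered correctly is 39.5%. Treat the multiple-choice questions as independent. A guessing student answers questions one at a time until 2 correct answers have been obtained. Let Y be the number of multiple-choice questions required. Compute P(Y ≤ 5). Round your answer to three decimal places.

0.654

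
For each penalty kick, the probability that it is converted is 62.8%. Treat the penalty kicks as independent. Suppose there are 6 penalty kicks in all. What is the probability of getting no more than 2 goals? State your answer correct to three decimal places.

X ~ Binomial(6, 0.628); P(X ≤ 2) = Σ C(6,k) p^k (1−p)^(6−k) over k:
  k=0: C(6,0)·0.628^0·0.372^6 = 0.00265
  k=1: C(6,1)·0.628^1·0.372^5 = 0.02684
  k=2: C(6,2)·0.628^2·0.372^4 = 0.11329
Total = 0.14278

0.143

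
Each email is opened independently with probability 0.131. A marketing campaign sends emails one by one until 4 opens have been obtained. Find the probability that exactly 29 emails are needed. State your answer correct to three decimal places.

Y = trial on which the fourth success occurs; negative binomial, r=4, p=0.131.
P(Y=29) = C(28,3) · p^4 · (1−p)^25
= 3276 · 0.0002945 · 0.029888 = 0.02884

0.029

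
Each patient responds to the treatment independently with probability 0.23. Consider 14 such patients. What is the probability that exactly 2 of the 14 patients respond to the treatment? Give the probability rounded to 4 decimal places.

X ~ Binomial(n=14, p=0.23).
P(X=2) = C(14,2) · p^2 · (1−p)^12
= 91 · 0.0529 · 0.04344 = 0.209115

0.2091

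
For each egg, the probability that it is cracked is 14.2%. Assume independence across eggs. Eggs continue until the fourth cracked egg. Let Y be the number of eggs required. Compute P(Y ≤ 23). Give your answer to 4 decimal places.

0.4164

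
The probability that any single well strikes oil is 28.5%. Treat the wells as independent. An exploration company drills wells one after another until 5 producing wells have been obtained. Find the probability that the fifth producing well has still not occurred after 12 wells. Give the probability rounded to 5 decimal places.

Needing more than 12 wells ⇔ fewer than 5 successes in the first 12. With X ~ Binomial(12, 0.285), P(Y > 12) = P(X ≤ 4).
  k=0: C(12,0)·0.285^0·0.715^12 = 0.0178514
  k=1: C(12,1)·0.285^1·0.715^11 = 0.0853872
  k=2: C(12,2)·0.285^2·0.715^10 = 0.1871949
  k=3: C(12,3)·0.285^3·0.715^9 = 0.2487205
  k=4: C(12,4)·0.285^4·0.715^8 = 0.2230658
P(X ≤ 4) = 0.7622198

0.76222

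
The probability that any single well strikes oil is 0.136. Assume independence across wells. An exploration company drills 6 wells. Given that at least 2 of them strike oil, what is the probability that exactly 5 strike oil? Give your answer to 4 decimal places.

X ~ Binomial(6, 0.136). Want P(X=5 | X≥2) = P(X=5) / P(X≥2).
P(X=5) = C(6,5)·0.136^5·0.864^1 = 0.000241
P(X≥2) = 1 − 0.415990 − 0.392879 = 0.191131
Ratio = 0.000241 / 0.191131 = 0.001262

0.0013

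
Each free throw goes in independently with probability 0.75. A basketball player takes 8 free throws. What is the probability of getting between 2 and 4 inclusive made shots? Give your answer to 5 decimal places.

0.11343

X ~ Binomial(8, 0.75); P(2 ≤ X ≤ 4) = Σ C(8,k) p^k (1−p)^(8−k) over k:
  k=2: C(8,2)·0.75^2·0.25^6 = 0.0038452
  k=3: C(8,3)·0.75^3·0.25^5 = 0.0230713
  k=4: C(8,4)·0.75^4·0.25^4 = 0.0865173
Total = 0.1134338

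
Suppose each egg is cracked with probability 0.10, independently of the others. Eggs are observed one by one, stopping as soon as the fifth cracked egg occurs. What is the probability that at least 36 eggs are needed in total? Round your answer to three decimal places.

0.731

Needing more than 35 eggs ⇔ fewer than 5 successes in the first 35. With X ~ Binomial(35, 0.10), P(Y > 35) = P(X ≤ 4).
  k=0: C(35,0)·0.10^0·0.90^35 = 0.02503
  k=1: C(35,1)·0.10^1·0.90^34 = 0.09734
  k=2: C(35,2)·0.10^2·0.90^33 = 0.18387
  k=3: C(35,3)·0.10^3·0.90^32 = 0.22473
  k=4: C(35,4)·0.10^4·0.90^31 = 0.19976
P(X ≤ 4) = 0.73075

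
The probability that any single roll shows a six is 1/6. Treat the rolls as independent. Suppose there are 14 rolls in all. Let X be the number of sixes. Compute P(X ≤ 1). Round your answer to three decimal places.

X ~ Binomial(14, 0.166667); P(X ≤ 1) = Σ C(14,k) p^k (1−p)^(14−k) over k:
  k=0: C(14,0)·0.166667^0·0.833333^14 = 0.07789
  k=1: C(14,1)·0.166667^1·0.833333^13 = 0.21808
Total = 0.29597

0.296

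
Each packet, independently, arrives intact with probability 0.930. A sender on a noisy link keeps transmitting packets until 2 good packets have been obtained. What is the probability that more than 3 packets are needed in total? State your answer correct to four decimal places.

Needing more than 3 packets ⇔ fewer than 2 successes in the first 3. With X ~ Binomial(3, 0.93), P(Y > 3) = P(X ≤ 1).
  k=0: C(3,0)·0.93^0·0.07^3 = 0.000343
  k=1: C(3,1)·0.93^1·0.07^2 = 0.013671
P(X ≤ 1) = 0.014014

0.0140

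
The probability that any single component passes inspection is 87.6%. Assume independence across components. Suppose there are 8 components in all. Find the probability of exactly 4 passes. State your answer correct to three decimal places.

X ~ Binomial(n=8, p=0.876).
P(X=4) = C(8,4) · p^4 · (1−p)^4
= 70 · 0.58887 · 0.00023642 = 0.00975

0.010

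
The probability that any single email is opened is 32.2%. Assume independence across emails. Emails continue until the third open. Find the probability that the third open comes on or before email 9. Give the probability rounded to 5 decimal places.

Finishing within 9 emails ⇔ at least 3 successes in the first 9. With X ~ Binomial(9, 0.322), P(Y ≤ 9) = 1 − P(X ≤ 2).
  k=0: C(9,0)·0.322^0·0.678^9 = 0.0302738
  k=1: C(9,1)·0.322^1·0.678^8 = 0.1294005
  k=2: C(9,2)·0.322^2·0.678^7 = 0.2458228
1 − 0.4054971 = 0.5945029

0.59450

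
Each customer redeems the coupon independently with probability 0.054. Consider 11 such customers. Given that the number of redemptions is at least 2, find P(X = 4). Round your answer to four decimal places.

X ~ Binomial(11, 0.054). Want P(X=4 | X≥2) = P(X=4) / P(X≥2).
P(X=4) = C(11,4)·0.054^4·0.946^7 = 0.001903
P(X≥2) = 1 − 0.543003 − 0.340956 = 0.116041
Ratio = 0.001903 / 0.116041 = 0.016395

0.0164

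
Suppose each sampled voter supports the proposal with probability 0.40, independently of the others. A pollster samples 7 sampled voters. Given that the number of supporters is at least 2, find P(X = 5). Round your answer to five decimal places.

0.09201

X ~ Binomial(7, 0.40). Want P(X=5 | X≥2) = P(X=5) / P(X≥2).
P(X=5) = C(7,5)·0.40^5·0.60^2 = 0.0774144
P(X≥2) = 1 − 0.0279936 − 0.1306368 = 0.8413696
Ratio = 0.0774144 / 0.8413696 = 0.0920100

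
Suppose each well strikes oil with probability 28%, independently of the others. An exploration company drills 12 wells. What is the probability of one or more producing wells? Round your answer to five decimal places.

0.98059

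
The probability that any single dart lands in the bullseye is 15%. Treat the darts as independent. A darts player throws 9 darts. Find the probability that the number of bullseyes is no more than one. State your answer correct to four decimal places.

X ~ Binomial(9, 0.15); P(X ≤ 1) = Σ C(9,k) p^k (1−p)^(9−k) over k:
  k=0: C(9,0)·0.15^0·0.85^9 = 0.231617
  k=1: C(9,1)·0.15^1·0.85^8 = 0.367862
Total = 0.599479

0.5995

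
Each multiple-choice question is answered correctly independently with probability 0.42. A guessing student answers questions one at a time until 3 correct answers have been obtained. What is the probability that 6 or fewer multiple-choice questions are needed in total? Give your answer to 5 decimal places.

Finishing within 6 multiple-choice questions ⇔ at least 3 successes in the first 6. With X ~ Binomial(6, 0.42), P(Y ≤ 6) = 1 − P(X ≤ 2).
  k=0: C(6,0)·0.42^0·0.58^6 = 0.0380687
  k=1: C(6,1)·0.42^1·0.58^5 = 0.1654019
  k=2: C(6,2)·0.42^2·0.58^4 = 0.2994345
1 − 0.5029051 = 0.4970949

0.49709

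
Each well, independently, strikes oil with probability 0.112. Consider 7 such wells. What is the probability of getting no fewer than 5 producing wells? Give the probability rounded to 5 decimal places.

0.00030

X ~ Binomial(7, 0.112); P(X ≥ 5) = Σ C(7,k) p^k (1−p)^(7−k) over k:
  k=5: C(7,5)·0.112^5·0.888^2 = 0.0002918
  k=6: C(7,6)·0.112^6·0.888^1 = 0.0000123
  k=7: C(7,7)·0.112^7·0.888^0 = 0.0000002
Total = 0.0003043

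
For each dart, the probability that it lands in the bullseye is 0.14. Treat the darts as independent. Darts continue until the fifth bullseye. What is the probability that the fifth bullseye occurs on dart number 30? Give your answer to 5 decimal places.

Y = trial on which the fifth success occurs; negative binomial, r=5, p=0.14.
P(Y=30) = C(29,4) · p^5 · (1−p)^25
= 23751 · 5.3782e-05 · 0.023039 = 0.0294295

0.02943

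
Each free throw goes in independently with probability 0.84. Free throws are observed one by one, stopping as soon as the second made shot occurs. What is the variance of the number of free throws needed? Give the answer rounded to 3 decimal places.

0.454

Y = total free throws until the second success; negative binomial with r=2, p=0.84.
Var(Y) = r(1−p)/p² = 2·0.16 / 0.84² = 0.45351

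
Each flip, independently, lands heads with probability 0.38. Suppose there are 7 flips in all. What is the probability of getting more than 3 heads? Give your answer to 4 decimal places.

0.2521

X ~ Binomial(7, 0.38); P(X ≥ 4) = Σ C(7,k) p^k (1−p)^(7−k) over k:
  k=4: C(7,4)·0.38^4·0.62^3 = 0.173931
  k=5: C(7,5)·0.38^5·0.62^2 = 0.063962
  k=6: C(7,6)·0.38^6·0.62^1 = 0.013067
  k=7: C(7,7)·0.38^7·0.62^0 = 0.001144
Total = 0.252105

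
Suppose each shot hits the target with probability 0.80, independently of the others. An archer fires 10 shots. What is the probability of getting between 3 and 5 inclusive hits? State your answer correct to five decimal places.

X ~ Binomial(10, 0.80); P(3 ≤ X ≤ 5) = Σ C(10,k) p^k (1−p)^(10−k) over k:
  k=3: C(10,3)·0.80^3·0.20^7 = 0.0007864
  k=4: C(10,4)·0.80^4·0.20^6 = 0.0055050
  k=5: C(10,5)·0.80^5·0.20^5 = 0.0264241
Total = 0.0327156

0.03272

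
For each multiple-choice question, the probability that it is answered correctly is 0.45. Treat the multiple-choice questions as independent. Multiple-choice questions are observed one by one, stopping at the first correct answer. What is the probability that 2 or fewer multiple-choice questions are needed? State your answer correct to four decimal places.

0.6975

Y = number of multiple-choice questions to the first success; geometric, p = 0.45.
P(Y ≤ 2) = 1 − (1−p)^2 = 1 − 0.302500 = 0.697500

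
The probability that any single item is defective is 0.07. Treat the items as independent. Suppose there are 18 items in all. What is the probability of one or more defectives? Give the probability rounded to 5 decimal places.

P(at least one) = 1 − P(none) = 1 − (1 − 0.07)^18
= 1 − 0.2708277 = 0.7291723

0.72917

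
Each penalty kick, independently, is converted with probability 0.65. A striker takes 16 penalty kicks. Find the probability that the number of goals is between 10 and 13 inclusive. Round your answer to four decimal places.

0.6431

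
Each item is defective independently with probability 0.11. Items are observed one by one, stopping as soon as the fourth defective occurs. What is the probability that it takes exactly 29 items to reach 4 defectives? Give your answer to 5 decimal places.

Y = trial on which the fourth success occurs; negative binomial, r=4, p=0.11.
P(Y=29) = C(28,3) · p^4 · (1−p)^25
= 3276 · 0.00014641 · 0.054294 = 0.0260414

0.02604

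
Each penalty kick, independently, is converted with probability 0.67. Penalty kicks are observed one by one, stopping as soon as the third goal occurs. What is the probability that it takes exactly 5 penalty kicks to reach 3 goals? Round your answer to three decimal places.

0.197

Y = trial on which the third success occurs; negative binomial, r=3, p=0.67.
P(Y=5) = C(4,2) · p^3 · (1−p)^2
= 6 · 0.30076 · 0.1089 = 0.19652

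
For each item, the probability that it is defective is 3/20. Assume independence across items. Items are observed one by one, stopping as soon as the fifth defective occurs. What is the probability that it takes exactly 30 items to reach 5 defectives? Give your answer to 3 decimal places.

0.031

Y = trial on which the fifth success occurs; negative binomial, r=5, p=0.15.
P(Y=30) = C(29,4) · p^5 · (1−p)^25
= 23751 · 7.5937e-05 · 0.017198 = 0.03102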